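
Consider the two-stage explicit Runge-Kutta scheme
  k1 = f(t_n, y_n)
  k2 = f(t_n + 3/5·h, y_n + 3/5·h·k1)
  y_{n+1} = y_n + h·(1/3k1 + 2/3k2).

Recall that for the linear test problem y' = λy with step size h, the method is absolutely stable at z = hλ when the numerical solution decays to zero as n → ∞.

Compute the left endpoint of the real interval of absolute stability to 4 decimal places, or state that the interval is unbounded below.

Test eqn y'=λy, z=hλ:
  k1=λy_n ⇒ h·k1=z·y_n;  k2=λ(1+3/5z)y_n ⇒ h·k2=z(1+3/5z)y_n
  y_{n+1}/y_n = 1 + 1/3z + 2/3z(1+3/5z) = 1 + z + 2/5z²
  so R(z) = 1 + z + 2/5z².

Need |R(x)|<1, x<0.
x=-1.3: |R|=0.3760
R=1: x+2/5x²=0 ⇒ x=−5/2=-2.5000; min R=1−1/(4·2/5)=0.3750>−1
Confirm numerically:
  x=-2.276: |R|=0.79607 <1
  x=-1.370: |R|=0.38076 <1
  x=-1.149: |R|=0.37908 <1
  x=-2.911: |R|=1.47857 >1
  x=-2.887: |R|=1.44691 >1
  x=-2.592: |R|=1.09539 >1
Stable set (-2.5000, 0).

z* = -2.5000.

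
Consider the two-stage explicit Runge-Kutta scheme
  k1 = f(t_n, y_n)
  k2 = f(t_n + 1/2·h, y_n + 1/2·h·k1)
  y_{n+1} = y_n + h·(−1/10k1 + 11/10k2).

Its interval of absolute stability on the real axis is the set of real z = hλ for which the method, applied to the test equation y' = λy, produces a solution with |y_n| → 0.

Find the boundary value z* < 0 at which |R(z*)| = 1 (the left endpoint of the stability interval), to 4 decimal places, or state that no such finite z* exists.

Test eqn y'=λy, z=hλ:
  k1=λy_n ⇒ h·k1=z·y_n;  k2=λ(1+1/2z)y_n ⇒ h·k2=z(1+1/2z)y_n
  y_{n+1}/y_n = 1 − 1/10z + 11/10z(1+1/2z) = 1 + z + 11/20z²
  R(z) = 1 + z + 11/20z².

Need |R(x)|<1, x<0.
x=-1.08: |R|=0.5615
R=1: x+11/20x²=0 ⇒ x=−20/11=-1.8182; min R=1−1/(4·11/20)=0.5455>−1
Confirm numerically:
  x=-1.758: |R|=0.94181 <1
  x=-1.748: |R|=0.93253 <1
  x=-1.383: |R|=0.66898 <1
  x=-2.036: |R|=1.24391 >1
  x=-1.940: |R|=1.12998 >1
Interval (-1.8182, 0).

z* = -1.8182.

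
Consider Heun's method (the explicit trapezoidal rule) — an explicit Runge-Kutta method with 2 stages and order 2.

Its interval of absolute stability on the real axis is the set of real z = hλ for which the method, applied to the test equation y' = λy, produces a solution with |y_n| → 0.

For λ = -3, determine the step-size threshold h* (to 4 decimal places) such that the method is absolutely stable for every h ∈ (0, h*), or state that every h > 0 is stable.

With y'=λy (z=hλ):
  order 2, 2-stage ⇒ R(z)=1+z+z^2/2
  (e.g. R(-1.24)=0.52880, |R|=0.52880)

Boundary: |R(x)|=1, x<0.
x=-1.24: |R|=0.5288
|R(-1.85)|=0.8613 |R(-1.05)|=0.5012 |R(-0.85)|=0.5112
Bisect:
  x_lo=-2.3600 |R|=1.4248  x_hi=-0.2637 |R|=0.7711
  mid=-1.31186 |R|=0.54863 →hi
  mid=-1.83593 |R|=0.84939 →hi
  mid=-2.09796 |R|=1.10276 →lo
  mid=-1.96695 |R|=0.96749 →hi
  mid=-2.03245 |R|=1.03298 →lo
  mid=-1.99970 |R|=0.99970 →hi
  mid=-2.01608 |R|=1.01621 →lo
  ...
  [-2.00008,-1.99996] ⇒ x*=-2.0000
Stable set (-2.0000, 0).

(-2.0000,0); λ=-3 ⇒ h* = 0.6667.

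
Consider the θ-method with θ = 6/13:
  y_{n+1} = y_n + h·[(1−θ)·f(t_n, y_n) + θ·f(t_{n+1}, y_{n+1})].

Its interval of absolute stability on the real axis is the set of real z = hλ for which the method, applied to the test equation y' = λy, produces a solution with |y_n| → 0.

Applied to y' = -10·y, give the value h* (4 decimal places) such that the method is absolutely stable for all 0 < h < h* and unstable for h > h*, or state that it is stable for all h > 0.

(-26.0000,0); λ=-10 ⇒ h* = (26)/10 = 2.6000.

On y'=λy, z=hλ:
  y_{n+1} = y_n + z·[7/13·y_n + 6/13·y_{n+1}] ⇒ (1 − 6/13z)y_{n+1} = (1 + 7/13z)y_n
  Hence R(z) = (1 + 7/13z)/(1 − 6/13z).

Solve |R(x)|<1 on ℝ⁻.
x=-1.45: |R|=0.1313
R=−1: 1+7/13x = −1+6/13x ⇒ -1/13x=2 ⇒ x=2/(-1/13)=-26.0000
Confirm numerically:
  x=-23.611: |R|=0.98455 <1
  x=-23.561: |R|=0.98420 <1
  x=-17.049: |R|=0.92236 <1
  x=-11.062: |R|=0.81180 <1
  x=-26.442: |R|=1.00257 >1
  x=-26.305: |R|=1.00179 >1
  x=-26.303: |R|=1.00177 >1
Stable set (-26.0000, 0).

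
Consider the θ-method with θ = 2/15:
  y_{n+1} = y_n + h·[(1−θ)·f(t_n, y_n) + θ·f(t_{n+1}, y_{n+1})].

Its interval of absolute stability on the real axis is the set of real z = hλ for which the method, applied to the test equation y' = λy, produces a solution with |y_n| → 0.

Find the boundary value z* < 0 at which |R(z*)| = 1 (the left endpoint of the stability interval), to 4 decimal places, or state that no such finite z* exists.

Set f=λy, z=hλ:
  y_{n+1} = y_n + z·[13/15·y_n + 2/15·y_{n+1}] ⇒ (1 − 2/15z)y_{n+1} = (1 + 13/15z)y_n
  ⇒ R(z) = (1 + 13/15z)/(1 − 2/15z).

Need |R(x)|<1, x<0.
x=-1.59: |R|=0.3119
R=−1: 1+13/15x = −1+2/15x ⇒ -11/15x=2 ⇒ x=2/(-11/15)=-2.7273
Confirm numerically:
  x=-1.933: |R|=0.53689 <1
  x=-1.905: |R|=0.51914 <1
  x=-1.732: |R|=0.40706 <1
  x=-1.242: |R|=0.06555 <1
  x=-3.094: |R|=1.19039 >1
  x=-2.831: |R|=1.05522 >1
  x=-2.803: |R|=1.04043 >1
So |R|<1 on (-2.7273, 0).

left endpoint -2.7273.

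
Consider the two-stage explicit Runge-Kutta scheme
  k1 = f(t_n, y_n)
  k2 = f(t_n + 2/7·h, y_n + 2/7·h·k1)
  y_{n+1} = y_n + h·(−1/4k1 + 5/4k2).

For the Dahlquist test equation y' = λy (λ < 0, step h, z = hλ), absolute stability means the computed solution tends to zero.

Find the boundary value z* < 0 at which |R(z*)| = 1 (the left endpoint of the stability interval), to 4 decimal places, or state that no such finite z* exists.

On y'=λy, z=hλ:
  k1=λy_n ⇒ h·k1=z·y_n;  k2=λ(1+2/7z)y_n ⇒ h·k2=z(1+2/7z)y_n
  y_{n+1}/y_n = 1 − 1/4z + 5/4z(1+2/7z) = 1 + z + 5/14z²
  so R(z) = 1 + z + 5/14z².

Need |R(x)|<1, x<0.
x=-1.55: |R|=0.3080
R=1: x+5/14x²=0 ⇒ x=−14/5=-2.8000; min R=1−1/(4·5/14)=0.3000>−1
Confirm numerically:
  x=-2.537: |R|=0.76170 <1
  x=-2.297: |R|=0.58736 <1
  x=-1.750: |R|=0.34375 <1
  x=-1.440: |R|=0.30057 <1
  x=-3.352: |R|=1.66082 >1
  x=-3.105: |R|=1.33822 >1
Stable set (-2.8000, 0).

left endpoint -2.8000.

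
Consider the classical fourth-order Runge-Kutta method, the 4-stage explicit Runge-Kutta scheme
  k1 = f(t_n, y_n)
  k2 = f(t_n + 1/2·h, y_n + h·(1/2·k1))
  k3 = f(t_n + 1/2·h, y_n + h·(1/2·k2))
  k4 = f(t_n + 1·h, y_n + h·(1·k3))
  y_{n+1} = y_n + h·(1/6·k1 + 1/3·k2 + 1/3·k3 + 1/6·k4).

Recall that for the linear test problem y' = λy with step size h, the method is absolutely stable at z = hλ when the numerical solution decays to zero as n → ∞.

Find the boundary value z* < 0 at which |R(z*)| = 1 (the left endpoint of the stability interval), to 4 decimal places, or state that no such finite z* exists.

z* = -2.7853.

With y'=λy (z=hλ):
  order 4, 4-stage ⇒ R(z)=1+z+z^2/2+z^3/6+z^4/24
  (e.g. R(-1.38)=0.28530, |R|=0.28530)

Solve |R(x)|<1 on ℝ⁻.
x=-1.38: |R|=0.2853
|R(-2.61)|=0.7663 |R(-1.28)|=0.3015 |R(-0.77)|=0.4650
Bisect:
  x_lo=-3.6450 |R|=3.2816  x_hi=-0.1909 |R|=0.8262
  mid=-1.91796 |R|=0.30926 →hi
  mid=-2.78146 |R|=0.99424 →hi
  mid=-3.21321 |R|=1.86157 →lo
  mid=-2.99734 |R|=1.36968 →lo
  mid=-2.88940 |R|=1.16864 →lo
  mid=-2.83543 |R|=1.07826 →lo
  mid=-2.80845 |R|=1.03547 →lo
  mid=-2.79495 |R|=1.01466 →lo
  mid=-2.78821 |R|=1.00440 →lo
  ...
  [-2.78547,-2.78526] ⇒ x*=-2.7853
So |R|<1 on (-2.7853, 0).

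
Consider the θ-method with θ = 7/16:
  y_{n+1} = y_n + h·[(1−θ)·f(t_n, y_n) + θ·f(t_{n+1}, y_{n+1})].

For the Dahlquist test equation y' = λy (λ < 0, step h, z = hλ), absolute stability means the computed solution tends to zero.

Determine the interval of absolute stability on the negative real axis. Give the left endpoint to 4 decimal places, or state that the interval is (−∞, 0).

Test eqn y'=λy, z=hλ:
  y_{n+1} = y_n + z·[9/16·y_n + 7/16·y_{n+1}] ⇒ (1 − 7/16z)y_{n+1} = (1 + 9/16z)y_n
  R(z) = (1 + 9/16z)/(1 − 7/16z).

Find x<0 with |R(x)|<1.
x=-0.93: |R|=0.3390
R=−1: 1+9/16x = −1+7/16x ⇒ -1/8x=2 ⇒ x=2/(-1/8)=-16.0000
Confirm numerically:
  x=-12.762: |R|=0.93852 <1
  x=-8.720: |R|=0.81101 <1
  x=-7.964: |R|=0.77599 <1
  x=-16.438: |R|=1.00668 >1
  x=-16.379: |R|=1.00580 >1
  x=-16.038: |R|=1.00059 >1
Interval (-16.0000, 0).

(-16.0000, 0).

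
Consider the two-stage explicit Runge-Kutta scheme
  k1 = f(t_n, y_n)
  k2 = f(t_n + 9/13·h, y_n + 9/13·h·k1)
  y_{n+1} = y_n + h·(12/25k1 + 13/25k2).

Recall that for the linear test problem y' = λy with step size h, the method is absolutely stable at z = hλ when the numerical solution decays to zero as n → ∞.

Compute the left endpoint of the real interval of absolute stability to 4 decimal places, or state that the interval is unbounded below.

left endpoint -2.7778.

With y'=λy (z=hλ):
  k1=λy_n ⇒ h·k1=z·y_n;  k2=λ(1+9/13z)y_n ⇒ h·k2=z(1+9/13z)y_n
  y_{n+1}/y_n = 1 + 12/25z + 13/25z(1+9/13z) = 1 + z + 9/25z²
  ⇒ R(z) = 1 + z + 9/25z².

Boundary: |R(x)|=1, x<0.
x=-1.53: |R|=0.3127
R=1: x+9/25x²=0 ⇒ x=−25/9=-2.7778; min R=1−1/(4·9/25)=0.3056>−1
Confirm numerically:
  x=-2.400: |R|=0.67360 <1
  x=-2.027: |R|=0.45214 <1
  x=-1.168: |R|=0.32312 <1
  x=-3.255: |R|=1.55921 >1
  x=-2.961: |R|=1.19531 >1
Stable set (-2.7778, 0).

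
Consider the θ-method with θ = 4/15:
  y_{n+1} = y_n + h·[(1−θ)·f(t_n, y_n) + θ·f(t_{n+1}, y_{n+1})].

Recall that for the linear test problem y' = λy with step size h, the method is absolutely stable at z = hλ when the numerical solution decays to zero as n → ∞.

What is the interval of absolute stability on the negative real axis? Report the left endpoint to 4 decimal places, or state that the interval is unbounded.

z∈(-4.2857,0).

On y'=λy, z=hλ:
  y_{n+1} = y_n + z·[11/15·y_n + 4/15·y_{n+1}] ⇒ (1 − 4/15z)y_{n+1} = (1 + 11/15z)y_n
  Hence R(z) = (1 + 11/15z)/(1 − 4/15z).

Need |R(x)|<1, x<0.
x=-1.27: |R|=0.0513
R=−1: 1+11/15x = −1+4/15x ⇒ -7/15x=2 ⇒ x=2/(-7/15)=-4.2857
Confirm numerically:
  x=-4.245: |R|=0.99109 <1
  x=-3.988: |R|=0.93267 <1
  x=-3.571: |R|=0.82916 <1
  x=-4.570: |R|=1.05980 >1
  x=-4.472: |R|=1.03965 >1
So |R|<1 on (-4.2857, 0).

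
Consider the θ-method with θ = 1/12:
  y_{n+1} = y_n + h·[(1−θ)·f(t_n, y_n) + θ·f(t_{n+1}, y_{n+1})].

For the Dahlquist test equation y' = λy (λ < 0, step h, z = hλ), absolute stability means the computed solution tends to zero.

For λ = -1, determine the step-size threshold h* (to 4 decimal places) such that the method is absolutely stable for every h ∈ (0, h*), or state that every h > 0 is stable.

(-2.4000,0); λ=-1 ⇒ h* = (12/5)/1 = 2.4000.

On y'=λy, z=hλ:
  y_{n+1} = y_n + z·[11/12·y_n + 1/12·y_{n+1}] ⇒ (1 − 1/12z)y_{n+1} = (1 + 11/12z)y_n
  Hence R(z) = (1 + 11/12z)/(1 − 1/12z).

Boundary: |R(x)|=1, x<0.
x=-1.36: |R|=0.2216
R=−1: 1+11/12x = −1+1/12x ⇒ -5/6x=2 ⇒ x=2/(-5/6)=-2.4000
Confirm numerically:
  x=-2.059: |R|=0.75745 <1
  x=-1.981: |R|=0.70031 <1
  x=-1.597: |R|=0.40943 <1
  x=-2.510: |R|=1.07581 >1
  x=-2.432: |R|=1.02217 >1
Stable set (-2.4000, 0).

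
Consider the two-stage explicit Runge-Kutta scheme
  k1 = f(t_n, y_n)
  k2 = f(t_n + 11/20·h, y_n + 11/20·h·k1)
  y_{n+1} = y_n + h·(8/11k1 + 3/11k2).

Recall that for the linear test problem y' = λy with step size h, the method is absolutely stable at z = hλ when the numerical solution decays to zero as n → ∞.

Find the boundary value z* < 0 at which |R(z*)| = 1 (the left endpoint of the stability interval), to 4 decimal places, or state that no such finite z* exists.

Test eqn y'=λy, z=hλ:
  k1=λy_n ⇒ h·k1=z·y_n;  k2=λ(1+11/20z)y_n ⇒ h·k2=z(1+11/20z)y_n
  y_{n+1}/y_n = 1 + 8/11z + 3/11z(1+11/20z) = 1 + z + 3/20z²
  R(z) = 1 + z + 3/20z².

Need |R(x)|<1, x<0.
x=-1.75: |R|=0.2906
R=1: x+3/20x²=0 ⇒ x=−20/3=-6.6667; min R=1−1/(4·3/20)=-0.6667>−1
Confirm numerically:
  x=-6.612: |R|=0.94578 <1
  x=-6.156: |R|=0.52845 <1
  x=-4.427: |R|=0.48725 <1
  x=-3.278: |R|=0.66621 <1
  x=-7.013: |R|=1.36433 >1
  x=-6.835: |R|=1.17258 >1
Stable set (-6.6667, 0).

left endpoint -6.6667.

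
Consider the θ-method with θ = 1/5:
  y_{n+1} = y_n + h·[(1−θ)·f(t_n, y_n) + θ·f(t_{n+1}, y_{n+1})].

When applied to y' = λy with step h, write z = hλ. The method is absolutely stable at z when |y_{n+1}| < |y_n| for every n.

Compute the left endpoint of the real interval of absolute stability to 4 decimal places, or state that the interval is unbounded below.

z* = -3.3333.

Test eqn y'=λy, z=hλ:
  y_{n+1} = y_n + z·[4/5·y_n + 1/5·y_{n+1}] ⇒ (1 − 1/5z)y_{n+1} = (1 + 4/5z)y_n
  R(z) = (1 + 4/5z)/(1 − 1/5z).

Solve |R(x)|<1 on ℝ⁻.
x=-0.42: |R|=0.6125
R=−1: 1+4/5x = −1+1/5x ⇒ -3/5x=2 ⇒ x=2/(-3/5)=-3.3333
Confirm numerically:
  x=-3.127: |R|=0.92383 <1
  x=-2.128: |R|=0.49270 <1
  x=-1.371: |R|=0.07597 <1
  x=-3.867: |R|=1.18056 >1
  x=-3.420: |R|=1.03088 >1
So |R|<1 on (-3.3333, 0).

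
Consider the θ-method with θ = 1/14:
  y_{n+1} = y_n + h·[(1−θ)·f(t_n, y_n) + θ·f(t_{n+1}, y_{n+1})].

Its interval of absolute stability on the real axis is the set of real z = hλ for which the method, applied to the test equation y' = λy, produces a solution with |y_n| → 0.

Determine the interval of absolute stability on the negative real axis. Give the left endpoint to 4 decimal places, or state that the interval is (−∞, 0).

With y'=λy (z=hλ):
  y_{n+1} = y_n + z·[13/14·y_n + 1/14·y_{n+1}] ⇒ (1 − 1/14z)y_{n+1} = (1 + 13/14z)y_n
  R(z) = (1 + 13/14z)/(1 − 1/14z).

Need |R(x)|<1, x<0.
x=-1.38: |R|=0.2562
R=−1: 1+13/14x = −1+1/14x ⇒ -6/7x=2 ⇒ x=2/(-6/7)=-2.3333
Confirm numerically:
  x=-2.136: |R|=0.85325 <1
  x=-1.764: |R|=0.56661 <1
  x=-1.706: |R|=0.52069 <1
  x=-1.361: |R|=0.24041 <1
  x=-2.529: |R|=1.14205 >1
  x=-2.498: |R|=1.11977 >1
So |R|<1 on (-2.3333, 0).

(-2.3333, 0).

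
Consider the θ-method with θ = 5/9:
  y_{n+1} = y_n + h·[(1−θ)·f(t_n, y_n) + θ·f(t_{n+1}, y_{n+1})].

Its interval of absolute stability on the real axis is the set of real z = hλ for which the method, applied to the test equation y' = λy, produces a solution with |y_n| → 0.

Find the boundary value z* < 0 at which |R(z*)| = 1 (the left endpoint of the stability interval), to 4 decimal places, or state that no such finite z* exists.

On y'=λy, z=hλ:
  y_{n+1} = y_n + z·[4/9·y_n + 5/9·y_{n+1}] ⇒ (1 − 5/9z)y_{n+1} = (1 + 4/9z)y_n
  Hence R(z) = (1 + 4/9z)/(1 − 5/9z).

Boundary: |R(x)|=1, x<0.
x=-1.49: |R|=0.1848
x=-2: |R|=0.0526
x=-10: |R|=0.5254
x=-100: |R|=0.7682
θ=5/9≥1/2 ⇒ |1+4/9x|<|1−5/9x| ∀x<0 ⇒ interval (−∞,0).

unbounded; (−∞, 0).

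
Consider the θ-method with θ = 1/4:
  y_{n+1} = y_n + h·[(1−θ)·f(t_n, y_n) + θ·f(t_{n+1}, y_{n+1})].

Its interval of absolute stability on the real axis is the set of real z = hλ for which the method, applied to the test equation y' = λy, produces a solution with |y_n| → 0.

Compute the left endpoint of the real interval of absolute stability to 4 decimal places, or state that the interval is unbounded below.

With y'=λy (z=hλ):
  y_{n+1} = y_n + z·[3/4·y_n + 1/4·y_{n+1}] ⇒ (1 − 1/4z)y_{n+1} = (1 + 3/4z)y_n
  R(z) = (1 + 3/4z)/(1 − 1/4z).

Solve |R(x)|<1 on ℝ⁻.
x=-0.44: |R|=0.6036
R=−1: 1+3/4x = −1+1/4x ⇒ -1/2x=2 ⇒ x=2/(-1/2)=-4.0000
Confirm numerically:
  x=-3.610: |R|=0.89750 <1
  x=-3.136: |R|=0.75785 <1
  x=-2.248: |R|=0.43918 <1
  x=-4.534: |R|=1.12515 >1
  x=-4.298: |R|=1.07182 >1
  x=-4.123: |R|=1.03028 >1
Stable set (-4.0000, 0).

z* = -4.0000.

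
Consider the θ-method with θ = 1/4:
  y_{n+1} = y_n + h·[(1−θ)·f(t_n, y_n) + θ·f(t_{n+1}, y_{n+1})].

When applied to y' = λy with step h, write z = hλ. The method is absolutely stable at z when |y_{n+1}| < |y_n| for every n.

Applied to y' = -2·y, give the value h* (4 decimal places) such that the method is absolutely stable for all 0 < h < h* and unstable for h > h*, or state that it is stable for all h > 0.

(-4.0000,0); λ=-2 ⇒ h* = (4)/2 = 2.0000.

With y'=λy (z=hλ):
  y_{n+1} = y_n + z·[3/4·y_n + 1/4·y_{n+1}] ⇒ (1 − 1/4z)y_{n+1} = (1 + 3/4z)y_n
  R(z) = (1 + 3/4z)/(1 − 1/4z).

Boundary: |R(x)|=1, x<0.
x=-0.55: |R|=0.5165
R=−1: 1+3/4x = −1+1/4x ⇒ -1/2x=2 ⇒ x=2/(-1/2)=-4.0000
Confirm numerically:
  x=-3.389: |R|=0.83462 <1
  x=-3.172: |R|=0.76910 <1
  x=-1.744: |R|=0.21448 <1
  x=-4.576: |R|=1.13433 >1
  x=-4.113: |R|=1.02786 >1
Stable set (-4.0000, 0).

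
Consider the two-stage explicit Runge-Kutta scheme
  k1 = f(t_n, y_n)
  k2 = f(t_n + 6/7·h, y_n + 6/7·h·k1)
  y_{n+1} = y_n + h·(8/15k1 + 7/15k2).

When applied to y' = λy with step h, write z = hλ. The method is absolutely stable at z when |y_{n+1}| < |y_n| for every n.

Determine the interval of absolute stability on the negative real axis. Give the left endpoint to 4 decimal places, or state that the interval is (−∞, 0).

z∈(-2.5000,0).

On y'=λy, z=hλ:
  k1=λy_n ⇒ h·k1=z·y_n;  k2=λ(1+6/7z)y_n ⇒ h·k2=z(1+6/7z)y_n
  y_{n+1}/y_n = 1 + 8/15z + 7/15z(1+6/7z) = 1 + z + 2/5z²
  R(z) = 1 + z + 2/5z².

Need |R(x)|<1, x<0.
x=-0.4: |R|=0.6640
R=1: x+2/5x²=0 ⇒ x=−5/2=-2.5000; min R=1−1/(4·2/5)=0.3750>−1
Confirm numerically:
  x=-1.576: |R|=0.41751 <1
  x=-1.551: |R|=0.41124 <1
  x=-1.028: |R|=0.39471 <1
  x=-2.888: |R|=1.44822 >1
  x=-2.722: |R|=1.24171 >1
So |R|<1 on (-2.5000, 0).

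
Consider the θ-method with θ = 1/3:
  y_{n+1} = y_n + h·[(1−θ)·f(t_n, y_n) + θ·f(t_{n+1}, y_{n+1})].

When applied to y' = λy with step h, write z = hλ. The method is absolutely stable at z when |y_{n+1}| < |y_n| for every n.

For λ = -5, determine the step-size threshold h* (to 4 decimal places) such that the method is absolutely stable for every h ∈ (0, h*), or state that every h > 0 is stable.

On y'=λy, z=hλ:
  y_{n+1} = y_n + z·[2/3·y_n + 1/3·y_{n+1}] ⇒ (1 − 1/3z)y_{n+1} = (1 + 2/3z)y_n
  ⇒ R(z) = (1 + 2/3z)/(1 − 1/3z).

Need |R(x)|<1, x<0.
x=-1.76: |R|=0.1092
R=−1: 1+2/3x = −1+1/3x ⇒ -1/3x=2 ⇒ x=2/(-1/3)=-6.0000
Confirm numerically:
  x=-5.922: |R|=0.99126 <1
  x=-3.806: |R|=0.67764 <1
  x=-3.065: |R|=0.51608 <1
  x=-6.530: |R|=1.05561 >1
  x=-6.315: |R|=1.03382 >1
  x=-6.154: |R|=1.01682 >1
Interval (-6.0000, 0).

(-6.0000,0); λ=-5 ⇒ h* = (6)/5 = 1.2000.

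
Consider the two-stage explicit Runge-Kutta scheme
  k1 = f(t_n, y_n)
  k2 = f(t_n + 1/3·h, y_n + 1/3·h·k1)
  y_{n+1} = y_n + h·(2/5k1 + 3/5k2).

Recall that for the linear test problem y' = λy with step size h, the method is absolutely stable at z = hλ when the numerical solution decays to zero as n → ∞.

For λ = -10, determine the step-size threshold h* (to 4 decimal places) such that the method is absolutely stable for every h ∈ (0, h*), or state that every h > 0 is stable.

(-5.0000,0); λ=-10 ⇒ h* = (5)/10 = 0.5000.

With y'=λy (z=hλ):
  k1=λy_n ⇒ h·k1=z·y_n;  k2=λ(1+1/3z)y_n ⇒ h·k2=z(1+1/3z)y_n
  y_{n+1}/y_n = 1 + 2/5z + 3/5z(1+1/3z) = 1 + z + 1/5z²
  R(z) = 1 + z + 1/5z².

Find x<0 with |R(x)|<1.
x=-1.22: |R|=0.0777
R=1: x+1/5x²=0 ⇒ x=−5=-5.0000; min R=1−1/(4·1/5)=-0.2500>−1
Confirm numerically:
  x=-4.596: |R|=0.62864 <1
  x=-4.365: |R|=0.44565 <1
  x=-2.505: |R|=0.24999 <1
  x=-5.198: |R|=1.20584 >1
  x=-5.114: |R|=1.11660 >1
So |R|<1 on (-5.0000, 0).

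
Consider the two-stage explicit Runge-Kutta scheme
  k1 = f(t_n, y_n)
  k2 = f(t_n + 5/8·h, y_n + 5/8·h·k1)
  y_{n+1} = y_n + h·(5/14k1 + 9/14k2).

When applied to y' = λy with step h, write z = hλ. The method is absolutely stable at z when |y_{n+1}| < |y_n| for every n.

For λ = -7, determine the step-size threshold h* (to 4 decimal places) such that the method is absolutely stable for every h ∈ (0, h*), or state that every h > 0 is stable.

(-2.4889,0); λ=-7 ⇒ h* = (112/45)/7 = 0.3556.

With y'=λy (z=hλ):
  k1=λy_n ⇒ h·k1=z·y_n;  k2=λ(1+5/8z)y_n ⇒ h·k2=z(1+5/8z)y_n
  y_{n+1}/y_n = 1 + 5/14z + 9/14z(1+5/8z) = 1 + z + 45/112z²
  R(z) = 1 + z + 45/112z².

Boundary: |R(x)|=1, x<0.
x=-0.88: |R|=0.4311
R=1: x+45/112x²=0 ⇒ x=−112/45=-2.4889; min R=1−1/(4·45/112)=0.3778>−1
Confirm numerically:
  x=-1.963: |R|=0.58523 <1
  x=-1.938: |R|=0.57104 <1
  x=-1.791: |R|=0.49780 <1
  x=-1.230: |R|=0.37786 <1
  x=-2.986: |R|=1.59640 >1
  x=-2.949: |R|=1.54517 >1
  x=-2.821: |R|=1.37643 >1
Stable set (-2.4889, 0).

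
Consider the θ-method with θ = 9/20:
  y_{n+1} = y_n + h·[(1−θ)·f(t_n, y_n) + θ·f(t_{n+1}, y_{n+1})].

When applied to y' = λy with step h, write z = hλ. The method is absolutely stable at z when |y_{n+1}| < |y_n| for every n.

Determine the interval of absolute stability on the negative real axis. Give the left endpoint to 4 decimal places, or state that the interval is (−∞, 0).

With y'=λy (z=hλ):
  y_{n+1} = y_n + z·[11/20·y_n + 9/20·y_{n+1}] ⇒ (1 − 9/20z)y_{n+1} = (1 + 11/20z)y_n
  ⇒ R(z) = (1 + 11/20z)/(1 − 9/20z).

Find x<0 with |R(x)|<1.
x=-1.41: |R|=0.1374
R=−1: 1+11/20x = −1+9/20x ⇒ -1/10x=2 ⇒ x=2/(-1/10)=-20.0000
Confirm numerically:
  x=-19.583: |R|=0.99575 <1
  x=-19.232: |R|=0.99205 <1
  x=-18.972: |R|=0.98922 <1
  x=-17.486: |R|=0.97165 <1
  x=-20.219: |R|=1.00217 >1
  x=-20.188: |R|=1.00186 >1
  x=-20.127: |R|=1.00126 >1
Stable set (-20.0000, 0).

z∈(-20.0000,0).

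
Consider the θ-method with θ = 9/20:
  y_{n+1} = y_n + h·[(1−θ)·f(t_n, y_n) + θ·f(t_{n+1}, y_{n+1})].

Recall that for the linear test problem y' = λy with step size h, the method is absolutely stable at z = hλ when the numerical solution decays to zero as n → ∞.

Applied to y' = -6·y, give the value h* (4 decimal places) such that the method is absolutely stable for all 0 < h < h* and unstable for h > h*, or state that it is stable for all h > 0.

(-20.0000,0); λ=-6 ⇒ h* = (20)/6 = 3.3333.

On y'=λy, z=hλ:
  y_{n+1} = y_n + z·[11/20·y_n + 9/20·y_{n+1}] ⇒ (1 − 9/20z)y_{n+1} = (1 + 11/20z)y_n
  so R(z) = (1 + 11/20z)/(1 − 9/20z).

Solve |R(x)|<1 on ℝ⁻.
x=-0.46: |R|=0.6189
R=−1: 1+11/20x = −1+9/20x ⇒ -1/10x=2 ⇒ x=2/(-1/10)=-20.0000
Confirm numerically:
  x=-19.240: |R|=0.99213 <1
  x=-17.531: |R|=0.97222 <1
  x=-15.451: |R|=0.94280 <1
  x=-8.615: |R|=0.76655 <1
  x=-20.501: |R|=1.00490 >1
  x=-20.079: |R|=1.00079 >1
Stable set (-20.0000, 0).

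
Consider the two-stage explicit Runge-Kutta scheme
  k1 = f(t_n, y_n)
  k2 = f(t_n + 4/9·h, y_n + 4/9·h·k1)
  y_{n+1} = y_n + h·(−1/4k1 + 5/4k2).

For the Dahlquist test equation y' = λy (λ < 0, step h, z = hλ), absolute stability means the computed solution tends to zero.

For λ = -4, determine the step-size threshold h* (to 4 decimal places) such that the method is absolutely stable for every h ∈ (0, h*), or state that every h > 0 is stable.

Set f=λy, z=hλ:
  k1=λy_n ⇒ h·k1=z·y_n;  k2=λ(1+4/9z)y_n ⇒ h·k2=z(1+4/9z)y_n
  y_{n+1}/y_n = 1 − 1/4z + 5/4z(1+4/9z) = 1 + z + 5/9z²
  so R(z) = 1 + z + 5/9z².

Boundary: |R(x)|=1, x<0.
x=-0.44: |R|=0.6676
R=1: x+5/9x²=0 ⇒ x=−9/5=-1.8000; min R=1−1/(4·5/9)=0.5500>−1
Confirm numerically:
  x=-1.362: |R|=0.66858 <1
  x=-1.227: |R|=0.60941 <1
  x=-0.891: |R|=0.55005 <1
  x=-0.833: |R|=0.55249 <1
  x=-2.067: |R|=1.30661 >1
  x=-1.906: |R|=1.11224 >1
  x=-1.879: |R|=1.08247 >1
Interval (-1.8000, 0).

(-1.8000,0); λ=-4 ⇒ h* = (9/5)/4 = 0.4500.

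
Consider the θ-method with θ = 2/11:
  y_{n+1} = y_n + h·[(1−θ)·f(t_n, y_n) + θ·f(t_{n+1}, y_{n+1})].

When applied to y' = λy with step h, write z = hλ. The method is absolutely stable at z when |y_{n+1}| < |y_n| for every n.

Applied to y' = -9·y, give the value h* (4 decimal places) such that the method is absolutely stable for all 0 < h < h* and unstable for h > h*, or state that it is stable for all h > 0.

On y'=λy, z=hλ:
  y_{n+1} = y_n + z·[9/11·y_n + 2/11·y_{n+1}] ⇒ (1 − 2/11z)y_{n+1} = (1 + 9/11z)y_n
  so R(z) = (1 + 9/11z)/(1 − 2/11z).

Solve |R(x)|<1 on ℝ⁻.
x=-0.79: |R|=0.3092
R=−1: 1+9/11x = −1+2/11x ⇒ -7/11x=2 ⇒ x=2/(-7/11)=-3.1429
Confirm numerically:
  x=-2.996: |R|=0.93950 <1
  x=-2.969: |R|=0.92815 <1
  x=-1.927: |R|=0.42702 <1
  x=-1.644: |R|=0.26568 <1
  x=-3.730: |R|=1.22264 >1
  x=-3.477: |R|=1.13028 >1
Stable set (-3.1429, 0).

(-3.1429,0); λ=-9 ⇒ h* = (22/7)/9 = 0.3492.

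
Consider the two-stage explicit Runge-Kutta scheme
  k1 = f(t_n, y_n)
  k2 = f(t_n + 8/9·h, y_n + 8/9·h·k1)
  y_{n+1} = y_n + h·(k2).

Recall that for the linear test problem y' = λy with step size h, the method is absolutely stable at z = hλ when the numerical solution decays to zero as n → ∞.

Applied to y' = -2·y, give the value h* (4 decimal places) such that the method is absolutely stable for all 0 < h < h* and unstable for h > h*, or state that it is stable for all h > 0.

(-1.1250,0); λ=-2 ⇒ h* = (9/8)/2 = 0.5625.

Test eqn y'=λy, z=hλ:
  k1=λy_n ⇒ h·k1=z·y_n;  k2=λ(1+8/9z)y_n ⇒ h·k2=z(1+8/9z)y_n
  y_{n+1}/y_n = 1 + z(1+8/9z) = 1 + z + 8/9z²
  R(z) = 1 + z + 8/9z².

Solve |R(x)|<1 on ℝ⁻.
x=-1.41: |R|=1.3572
R=1: x+8/9x²=0 ⇒ x=−9/8=-1.1250; min R=1−1/(4·8/9)=0.7188>−1
Confirm numerically:
  x=-0.752: |R|=0.75067 <1
  x=-0.659: |R|=0.72703 <1
  x=-0.503: |R|=0.72190 <1
  x=-1.556: |R|=1.59612 >1
  x=-1.146: |R|=1.02139 >1
Stable set (-1.1250, 0).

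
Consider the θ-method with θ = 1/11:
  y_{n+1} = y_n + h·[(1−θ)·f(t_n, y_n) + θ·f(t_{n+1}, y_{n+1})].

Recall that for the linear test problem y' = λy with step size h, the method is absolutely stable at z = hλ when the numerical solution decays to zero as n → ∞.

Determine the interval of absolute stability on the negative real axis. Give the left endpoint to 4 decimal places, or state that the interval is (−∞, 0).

(-2.4444, 0).

Test eqn y'=λy, z=hλ:
  y_{n+1} = y_n + z·[10/11·y_n + 1/11·y_{n+1}] ⇒ (1 − 1/11z)y_{n+1} = (1 + 10/11z)y_n
  Hence R(z) = (1 + 10/11z)/(1 − 1/11z).

Solve |R(x)|<1 on ℝ⁻.
x=-1.35: |R|=0.2024
R=−1: 1+10/11x = −1+1/11x ⇒ -9/11x=2 ⇒ x=2/(-9/11)=-2.4444
Confirm numerically:
  x=-1.804: |R|=0.54983 <1
  x=-1.298: |R|=0.16100 <1
  x=-1.073: |R|=0.02236 <1
  x=-3.033: |R|=1.37747 >1
  x=-2.638: |R|=1.12773 >1
Interval (-2.4444, 0).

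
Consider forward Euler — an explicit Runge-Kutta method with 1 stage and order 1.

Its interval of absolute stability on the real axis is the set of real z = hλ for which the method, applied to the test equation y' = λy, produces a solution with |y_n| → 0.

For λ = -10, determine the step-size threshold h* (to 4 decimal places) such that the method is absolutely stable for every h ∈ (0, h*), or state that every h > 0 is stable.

(-2.0000,0); λ=-10 ⇒ h* = 0.2000.

With y'=λy (z=hλ):
  order 1, 1-stage ⇒ R(z)=1+z
  (e.g. R(-0.54)=0.46000, |R|=0.46000)

Boundary: |R(x)|=1, x<0.
x=-0.54: |R|=0.4600
|R(-2.16)|=1.1600 |R(-2.14)|=1.1400 |R(-1.45)|=0.4500
Bisect:
  x_lo=-2.4941 |R|=1.4941  x_hi=-0.1787 |R|=0.8213
  mid=-1.33640 |R|=0.33640 →hi
  mid=-1.91524 |R|=0.91524 →hi
  mid=-2.20466 |R|=1.20466 →lo
  mid=-2.05995 |R|=1.05995 →lo
  mid=-1.98760 |R|=0.98760 →hi
  mid=-2.02378 |R|=1.02378 →lo
  mid=-2.00569 |R|=1.00569 →lo
  ...
  [-2.00003,-1.99989] ⇒ x*=-2.0000
So |R|<1 on (-2.0000, 0).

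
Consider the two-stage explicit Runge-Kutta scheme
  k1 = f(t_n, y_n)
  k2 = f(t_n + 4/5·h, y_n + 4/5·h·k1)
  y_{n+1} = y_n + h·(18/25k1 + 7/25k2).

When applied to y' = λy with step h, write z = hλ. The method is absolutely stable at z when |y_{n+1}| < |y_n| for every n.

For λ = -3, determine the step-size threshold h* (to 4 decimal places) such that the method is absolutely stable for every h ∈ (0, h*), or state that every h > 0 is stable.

(-4.4643,0); λ=-3 ⇒ h* = (125/28)/3 = 1.4881.

With y'=λy (z=hλ):
  k1=λy_n ⇒ h·k1=z·y_n;  k2=λ(1+4/5z)y_n ⇒ h·k2=z(1+4/5z)y_n
  y_{n+1}/y_n = 1 + 18/25z + 7/25z(1+4/5z) = 1 + z + 28/125z²
  so R(z) = 1 + z + 28/125z².

Boundary: |R(x)|=1, x<0.
x=-1.34: |R|=0.0622
R=1: x+28/125x²=0 ⇒ x=−125/28=-4.4643; min R=1−1/(4·28/125)=-0.1161>−1
Confirm numerically:
  x=-4.022: |R|=0.60153 <1
  x=-3.223: |R|=0.10385 <1
  x=-2.463: |R|=0.10413 <1
  x=-4.748: |R|=1.30174 >1
  x=-4.593: |R|=1.13243 >1
  x=-4.518: |R|=1.05436 >1
Stable set (-4.4643, 0).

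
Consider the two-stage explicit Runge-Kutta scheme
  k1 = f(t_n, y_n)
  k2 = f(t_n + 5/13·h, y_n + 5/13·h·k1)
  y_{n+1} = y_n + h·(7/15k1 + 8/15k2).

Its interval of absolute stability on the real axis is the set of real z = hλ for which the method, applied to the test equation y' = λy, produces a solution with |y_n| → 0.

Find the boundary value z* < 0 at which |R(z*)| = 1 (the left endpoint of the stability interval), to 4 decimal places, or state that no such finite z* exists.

On y'=λy, z=hλ:
  k1=λy_n ⇒ h·k1=z·y_n;  k2=λ(1+5/13z)y_n ⇒ h·k2=z(1+5/13z)y_n
  y_{n+1}/y_n = 1 + 7/15z + 8/15z(1+5/13z) = 1 + z + 8/39z²
  Hence R(z) = 1 + z + 8/39z².

Find x<0 with |R(x)|<1.
x=-1.69: |R|=0.1041
R=1: x+8/39x²=0 ⇒ x=−39/8=-4.8750; min R=1−1/(4·8/39)=-0.2188>−1
Confirm numerically:
  x=-4.770: |R|=0.89726 <1
  x=-3.860: |R|=0.19633 <1
  x=-2.853: |R|=0.18334 <1
  x=-2.766: |R|=0.19661 <1
  x=-5.236: |R|=1.38773 >1
  x=-5.085: |R|=1.21905 >1
  x=-4.951: |R|=1.07718 >1
Interval (-4.8750, 0).

left endpoint -4.8750.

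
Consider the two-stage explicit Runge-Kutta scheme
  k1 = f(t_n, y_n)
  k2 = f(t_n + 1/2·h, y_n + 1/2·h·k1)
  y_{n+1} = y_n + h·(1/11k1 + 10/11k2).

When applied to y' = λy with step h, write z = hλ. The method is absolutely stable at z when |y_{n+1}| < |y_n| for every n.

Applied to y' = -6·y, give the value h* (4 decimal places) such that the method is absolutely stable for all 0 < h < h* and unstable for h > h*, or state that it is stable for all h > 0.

With y'=λy (z=hλ):
  k1=λy_n ⇒ h·k1=z·y_n;  k2=λ(1+1/2z)y_n ⇒ h·k2=z(1+1/2z)y_n
  y_{n+1}/y_n = 1 + 1/11z + 10/11z(1+1/2z) = 1 + z + 5/11z²
  ⇒ R(z) = 1 + z + 5/11z².

Solve |R(x)|<1 on ℝ⁻.
x=-0.74: |R|=0.5089
R=1: x+5/11x²=0 ⇒ x=−11/5=-2.2000; min R=1−1/(4·5/11)=0.4500>−1
Confirm numerically:
  x=-2.137: |R|=0.93880 <1
  x=-2.016: |R|=0.83139 <1
  x=-1.260: |R|=0.46164 <1
  x=-1.115: |R|=0.45010 <1
  x=-2.543: |R|=1.39648 >1
  x=-2.261: |R|=1.06269 >1
Interval (-2.2000, 0).

(-2.2000,0); λ=-6 ⇒ h* = (11/5)/6 = 0.3667.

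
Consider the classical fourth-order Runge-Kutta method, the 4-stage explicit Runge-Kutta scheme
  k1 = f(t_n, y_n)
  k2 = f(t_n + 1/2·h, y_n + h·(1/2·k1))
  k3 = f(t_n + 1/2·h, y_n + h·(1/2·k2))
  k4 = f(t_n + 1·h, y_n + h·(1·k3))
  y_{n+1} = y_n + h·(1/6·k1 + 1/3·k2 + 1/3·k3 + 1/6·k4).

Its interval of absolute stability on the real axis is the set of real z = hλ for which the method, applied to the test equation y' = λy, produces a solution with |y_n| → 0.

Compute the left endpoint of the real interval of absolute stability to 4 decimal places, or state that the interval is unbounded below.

On y'=λy, z=hλ:
  order 4, 4-stage ⇒ R(z)=1+z+z^2/2+z^3/6+z^4/24
  (e.g. R(-1.39)=0.28399, |R|=0.28399)

Need |R(x)|<1, x<0.
x=-1.39: |R|=0.2840
|R(-2.86)|=1.1186 |R(-1.88)|=0.3003 |R(-1.5)|=0.2734
Bisect:
  x_lo=-3.5103 |R|=2.7683  x_hi=-0.0824 |R|=0.9209
  mid=-1.79638 |R|=0.28486 →hi
  mid=-2.65335 |R|=0.81863 →hi
  mid=-3.08184 |R|=1.54724 →lo
  mid=-2.86760 |R|=1.13135 →lo
  mid=-2.76048 |R|=0.96322 →hi
  mid=-2.81404 |R|=1.04421 →lo
  mid=-2.78726 |R|=1.00296 →lo
  ...
  [-2.78537,-2.78516] ⇒ x*=-2.7853
Interval (-2.7853, 0).

z* = -2.7853.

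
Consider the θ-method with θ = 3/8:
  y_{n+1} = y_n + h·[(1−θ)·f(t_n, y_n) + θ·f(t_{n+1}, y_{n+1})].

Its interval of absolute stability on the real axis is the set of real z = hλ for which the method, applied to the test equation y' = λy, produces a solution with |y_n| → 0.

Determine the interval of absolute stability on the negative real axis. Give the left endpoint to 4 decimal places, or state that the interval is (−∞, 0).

Test eqn y'=λy, z=hλ:
  y_{n+1} = y_n + z·[5/8·y_n + 3/8·y_{n+1}] ⇒ (1 − 3/8z)y_{n+1} = (1 + 5/8z)y_n
  R(z) = (1 + 5/8z)/(1 − 3/8z).

Solve |R(x)|<1 on ℝ⁻.
x=-1.14: |R|=0.2014
R=−1: 1+5/8x = −1+3/8x ⇒ -1/4x=2 ⇒ x=2/(-1/4)=-8.0000
Confirm numerically:
  x=-7.642: |R|=0.97685 <1
  x=-7.292: |R|=0.95260 <1
  x=-7.283: |R|=0.95196 <1
  x=-6.409: |R|=0.88313 <1
  x=-8.502: |R|=1.02996 >1
  x=-8.096: |R|=1.00595 >1
So |R|<1 on (-8.0000, 0).

z∈(-8.0000,0).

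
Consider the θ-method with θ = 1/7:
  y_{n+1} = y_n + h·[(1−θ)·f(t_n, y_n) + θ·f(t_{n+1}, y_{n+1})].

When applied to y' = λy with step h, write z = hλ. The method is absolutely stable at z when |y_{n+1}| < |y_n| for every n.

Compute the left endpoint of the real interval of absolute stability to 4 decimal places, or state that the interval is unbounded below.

left endpoint -2.8000.

With y'=λy (z=hλ):
  y_{n+1} = y_n + z·[6/7·y_n + 1/7·y_{n+1}] ⇒ (1 − 1/7z)y_{n+1} = (1 + 6/7z)y_n
  Hence R(z) = (1 + 6/7z)/(1 − 1/7z).

Need |R(x)|<1, x<0.
x=-1.45: |R|=0.2012
R=−1: 1+6/7x = −1+1/7x ⇒ -5/7x=2 ⇒ x=2/(-5/7)=-2.8000
Confirm numerically:
  x=-2.634: |R|=0.91385 <1
  x=-2.491: |R|=0.83721 <1
  x=-1.726: |R|=0.38460 <1
  x=-1.657: |R|=0.33984 <1
  x=-3.318: |R|=1.25102 >1
  x=-3.021: |R|=1.11027 >1
  x=-2.866: |R|=1.03345 >1
Interval (-2.8000, 0).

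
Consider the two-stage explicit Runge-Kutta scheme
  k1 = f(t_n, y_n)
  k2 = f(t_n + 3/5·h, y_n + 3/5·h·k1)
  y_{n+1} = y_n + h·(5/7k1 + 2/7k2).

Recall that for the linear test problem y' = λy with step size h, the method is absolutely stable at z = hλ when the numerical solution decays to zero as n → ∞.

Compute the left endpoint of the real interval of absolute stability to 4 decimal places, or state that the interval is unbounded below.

Set f=λy, z=hλ:
  k1=λy_n ⇒ h·k1=z·y_n;  k2=λ(1+3/5z)y_n ⇒ h·k2=z(1+3/5z)y_n
  y_{n+1}/y_n = 1 + 5/7z + 2/7z(1+3/5z) = 1 + z + 6/35z²
  Hence R(z) = 1 + z + 6/35z².

Need |R(x)|<1, x<0.
x=-1.29: |R|=0.0047
R=1: x+6/35x²=0 ⇒ x=−35/6=-5.8333; min R=1−1/(4·6/35)=-0.4583>−1
Confirm numerically:
  x=-5.699: |R|=0.86876 <1
  x=-5.080: |R|=0.34395 <1
  x=-4.929: |R|=0.23586 <1
  x=-3.898: |R|=0.29325 <1
  x=-6.412: |R|=1.63607 >1
  x=-6.147: |R|=1.33053 >1
So |R|<1 on (-5.8333, 0).

z* = -5.8333.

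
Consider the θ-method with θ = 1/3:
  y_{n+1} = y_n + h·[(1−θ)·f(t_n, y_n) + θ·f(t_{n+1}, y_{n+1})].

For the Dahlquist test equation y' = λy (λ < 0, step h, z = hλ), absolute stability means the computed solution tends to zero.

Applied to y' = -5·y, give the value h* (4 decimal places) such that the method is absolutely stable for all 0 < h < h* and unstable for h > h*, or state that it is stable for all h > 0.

(-6.0000,0); λ=-5 ⇒ h* = (6)/5 = 1.2000.

On y'=λy, z=hλ:
  y_{n+1} = y_n + z·[2/3·y_n + 1/3·y_{n+1}] ⇒ (1 − 1/3z)y_{n+1} = (1 + 2/3z)y_n
  so R(z) = (1 + 2/3z)/(1 − 1/3z).

Find x<0 with |R(x)|<1.
x=-0.55: |R|=0.5352
R=−1: 1+2/3x = −1+1/3x ⇒ -1/3x=2 ⇒ x=2/(-1/3)=-6.0000
Confirm numerically:
  x=-5.958: |R|=0.99531 <1
  x=-5.687: |R|=0.96397 <1
  x=-3.584: |R|=0.63305 <1
  x=-6.587: |R|=1.06123 >1
  x=-6.291: |R|=1.03132 >1
  x=-6.066: |R|=1.00728 >1
Stable set (-6.0000, 0).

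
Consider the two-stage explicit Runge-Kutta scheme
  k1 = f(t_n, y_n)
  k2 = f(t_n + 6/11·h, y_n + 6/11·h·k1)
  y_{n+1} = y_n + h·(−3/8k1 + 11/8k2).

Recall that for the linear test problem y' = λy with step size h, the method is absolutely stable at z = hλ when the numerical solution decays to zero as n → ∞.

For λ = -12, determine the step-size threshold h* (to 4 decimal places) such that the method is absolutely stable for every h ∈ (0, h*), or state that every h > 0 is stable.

(-1.3333,0); λ=-12 ⇒ h* = (4/3)/12 = 0.1111.

Test eqn y'=λy, z=hλ:
  k1=λy_n ⇒ h·k1=z·y_n;  k2=λ(1+6/11z)y_n ⇒ h·k2=z(1+6/11z)y_n
  y_{n+1}/y_n = 1 − 3/8z + 11/8z(1+6/11z) = 1 + z + 3/4z²
  R(z) = 1 + z + 3/4z².

Find x<0 with |R(x)|<1.
x=-0.95: |R|=0.7269
R=1: x+3/4x²=0 ⇒ x=−4/3=-1.3333; min R=1−1/(4·3/4)=0.6667>−1
Confirm numerically:
  x=-0.923: |R|=0.71595 <1
  x=-0.891: |R|=0.70441 <1
  x=-0.826: |R|=0.68571 <1
  x=-0.732: |R|=0.66987 <1
  x=-1.680: |R|=1.43680 >1
  x=-1.624: |R|=1.35403 >1
  x=-1.416: |R|=1.08779 >1
Stable set (-1.3333, 0).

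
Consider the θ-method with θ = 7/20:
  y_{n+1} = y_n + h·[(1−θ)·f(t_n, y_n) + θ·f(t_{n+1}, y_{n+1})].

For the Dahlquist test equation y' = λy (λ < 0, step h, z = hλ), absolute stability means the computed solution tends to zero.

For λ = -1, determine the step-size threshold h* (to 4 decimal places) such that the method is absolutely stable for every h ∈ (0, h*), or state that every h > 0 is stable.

(-6.6667,0); λ=-1 ⇒ h* = (20/3)/1 = 6.6667.

With y'=λy (z=hλ):
  y_{n+1} = y_n + z·[13/20·y_n + 7/20·y_{n+1}] ⇒ (1 − 7/20z)y_{n+1} = (1 + 13/20z)y_n
  so R(z) = (1 + 13/20z)/(1 − 7/20z).

Solve |R(x)|<1 on ℝ⁻.
x=-1.22: |R|=0.1451
R=−1: 1+13/20x = −1+7/20x ⇒ -3/10x=2 ⇒ x=2/(-3/10)=-6.6667
Confirm numerically:
  x=-4.708: |R|=0.77808 <1
  x=-4.053: |R|=0.67580 <1
  x=-3.496: |R|=0.57223 <1
  x=-7.212: |R|=1.04642 >1
  x=-6.856: |R|=1.01671 >1
  x=-6.838: |R|=1.01515 >1
Interval (-6.6667, 0).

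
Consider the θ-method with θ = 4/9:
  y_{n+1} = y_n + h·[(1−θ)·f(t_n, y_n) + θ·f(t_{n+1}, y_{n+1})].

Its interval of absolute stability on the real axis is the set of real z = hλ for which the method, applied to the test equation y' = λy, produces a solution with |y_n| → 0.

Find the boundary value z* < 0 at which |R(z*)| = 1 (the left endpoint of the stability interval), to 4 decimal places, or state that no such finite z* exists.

With y'=λy (z=hλ):
  y_{n+1} = y_n + z·[5/9·y_n + 4/9·y_{n+1}] ⇒ (1 − 4/9z)y_{n+1} = (1 + 5/9z)y_n
  R(z) = (1 + 5/9z)/(1 − 4/9z).

Solve |R(x)|<1 on ℝ⁻.
x=-1.23: |R|=0.2047
R=−1: 1+5/9x = −1+4/9x ⇒ -1/9x=2 ⇒ x=2/(-1/9)=-18.0000
Confirm numerically:
  x=-17.634: |R|=0.99540 <1
  x=-17.015: |R|=0.98722 <1
  x=-10.863: |R|=0.86393 <1
  x=-7.473: |R|=0.72933 <1
  x=-18.584: |R|=1.00701 >1
  x=-18.074: |R|=1.00091 >1
  x=-18.040: |R|=1.00049 >1
Interval (-18.0000, 0).

left endpoint -18.0000.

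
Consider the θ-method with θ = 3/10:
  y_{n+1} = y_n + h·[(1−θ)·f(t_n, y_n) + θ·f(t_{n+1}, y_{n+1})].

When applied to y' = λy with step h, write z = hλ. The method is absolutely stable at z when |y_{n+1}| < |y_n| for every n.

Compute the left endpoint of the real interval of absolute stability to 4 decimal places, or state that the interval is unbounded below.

Set f=λy, z=hλ:
  y_{n+1} = y_n + z·[7/10·y_n + 3/10·y_{n+1}] ⇒ (1 − 3/10z)y_{n+1} = (1 + 7/10z)y_n
  Hence R(z) = (1 + 7/10z)/(1 − 3/10z).

Boundary: |R(x)|=1, x<0.
x=-1.27: |R|=0.0804
R=−1: 1+7/10x = −1+3/10x ⇒ -2/5x=2 ⇒ x=2/(-2/5)=-5.0000
Confirm numerically:
  x=-4.328: |R|=0.88305 <1
  x=-3.326: |R|=0.66483 <1
  x=-2.131: |R|=0.29995 <1
  x=-5.226: |R|=1.03521 >1
  x=-5.090: |R|=1.01425 >1
Interval (-5.0000, 0).

z* = -5.0000.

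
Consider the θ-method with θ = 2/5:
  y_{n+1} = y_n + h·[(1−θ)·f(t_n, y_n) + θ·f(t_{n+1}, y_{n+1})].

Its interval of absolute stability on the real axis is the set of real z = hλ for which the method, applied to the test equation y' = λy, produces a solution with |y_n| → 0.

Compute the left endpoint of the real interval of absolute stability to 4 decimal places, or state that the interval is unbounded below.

z* = -10.0000.

Set f=λy, z=hλ:
  y_{n+1} = y_n + z·[3/5·y_n + 2/5·y_{n+1}] ⇒ (1 − 2/5z)y_{n+1} = (1 + 3/5z)y_n
  R(z) = (1 + 3/5z)/(1 − 2/5z).

Solve |R(x)|<1 on ℝ⁻.
x=-0.92: |R|=0.3275
R=−1: 1+3/5x = −1+2/5x ⇒ -1/5x=2 ⇒ x=2/(-1/5)=-10.0000
Confirm numerically:
  x=-8.620: |R|=0.93795 <1
  x=-7.901: |R|=0.89910 <1
  x=-5.042: |R|=0.67131 <1
  x=-4.453: |R|=0.60111 <1
  x=-10.135: |R|=1.00534 >1
  x=-10.043: |R|=1.00171 >1
Interval (-10.0000, 0).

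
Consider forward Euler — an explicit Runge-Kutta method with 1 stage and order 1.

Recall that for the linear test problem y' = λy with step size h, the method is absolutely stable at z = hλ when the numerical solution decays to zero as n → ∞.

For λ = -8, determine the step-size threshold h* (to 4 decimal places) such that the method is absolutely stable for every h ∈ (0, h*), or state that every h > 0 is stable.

Test eqn y'=λy, z=hλ:
  order 1, 1-stage ⇒ R(z)=1+z
  (e.g. R(-0.86)=0.14000, |R|=0.14000)

Need |R(x)|<1, x<0.
x=-0.86: |R|=0.1400
|R(-1.41)|=0.4100 |R(-0.94)|=0.0600 |R(-0.76)|=0.2400
Bisect:
  x_lo=-2.8024 |R|=1.8024  x_hi=-0.1607 |R|=0.8393
  mid=-1.48152 |R|=0.48152 →hi
  mid=-2.14195 |R|=1.14195 →lo
  mid=-1.81173 |R|=0.81173 →hi
  mid=-1.97684 |R|=0.97684 →hi
  mid=-2.05939 |R|=1.05939 →lo
  mid=-2.01812 |R|=1.01812 →lo
  mid=-1.99748 |R|=0.99748 →hi
  mid=-2.00780 |R|=1.00780 →lo
  ...
  [-2.00006,-1.99990] ⇒ x*=-2.0000
So |R|<1 on (-2.0000, 0).

(-2.0000,0); λ=-8 ⇒ h* = 0.2500.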